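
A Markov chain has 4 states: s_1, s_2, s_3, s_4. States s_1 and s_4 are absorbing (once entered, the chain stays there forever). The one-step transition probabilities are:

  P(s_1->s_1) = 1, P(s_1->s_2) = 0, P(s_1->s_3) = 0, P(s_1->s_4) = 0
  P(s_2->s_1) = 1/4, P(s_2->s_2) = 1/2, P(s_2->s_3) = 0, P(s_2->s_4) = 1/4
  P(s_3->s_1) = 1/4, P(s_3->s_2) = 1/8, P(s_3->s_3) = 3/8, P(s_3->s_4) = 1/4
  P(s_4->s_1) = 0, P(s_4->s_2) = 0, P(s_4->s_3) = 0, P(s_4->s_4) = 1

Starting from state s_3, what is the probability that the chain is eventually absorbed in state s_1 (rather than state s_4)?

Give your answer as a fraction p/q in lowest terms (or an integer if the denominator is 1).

Answer: 1/2

Derivation:
Let a_i = P(absorbed in s_1 | start in state i).
Boundary conditions: a_s_1 = 1, a_s_4 = 0.
For each transient state i, a_i = sum_j P(i->j) * a_j:
  a_s_2 = 1/4*a_s_1 + 1/2*a_s_2 + 0*a_s_3 + 1/4*a_s_4
  a_s_3 = 1/4*a_s_1 + 1/8*a_s_2 + 3/8*a_s_3 + 1/4*a_s_4

Substituting a_s_1 = 1 and a_s_4 = 0, rearrange to (I - Q) a = r where r[i] = P(i -> s_1):
  [1/2, 0] . (a_s_2, a_s_3) = 1/4
  [-1/8, 5/8] . (a_s_2, a_s_3) = 1/4

Solving yields:
  a_s_2 = 1/2
  a_s_3 = 1/2

Starting state is s_3, so the absorption probability is a_s_3 = 1/2.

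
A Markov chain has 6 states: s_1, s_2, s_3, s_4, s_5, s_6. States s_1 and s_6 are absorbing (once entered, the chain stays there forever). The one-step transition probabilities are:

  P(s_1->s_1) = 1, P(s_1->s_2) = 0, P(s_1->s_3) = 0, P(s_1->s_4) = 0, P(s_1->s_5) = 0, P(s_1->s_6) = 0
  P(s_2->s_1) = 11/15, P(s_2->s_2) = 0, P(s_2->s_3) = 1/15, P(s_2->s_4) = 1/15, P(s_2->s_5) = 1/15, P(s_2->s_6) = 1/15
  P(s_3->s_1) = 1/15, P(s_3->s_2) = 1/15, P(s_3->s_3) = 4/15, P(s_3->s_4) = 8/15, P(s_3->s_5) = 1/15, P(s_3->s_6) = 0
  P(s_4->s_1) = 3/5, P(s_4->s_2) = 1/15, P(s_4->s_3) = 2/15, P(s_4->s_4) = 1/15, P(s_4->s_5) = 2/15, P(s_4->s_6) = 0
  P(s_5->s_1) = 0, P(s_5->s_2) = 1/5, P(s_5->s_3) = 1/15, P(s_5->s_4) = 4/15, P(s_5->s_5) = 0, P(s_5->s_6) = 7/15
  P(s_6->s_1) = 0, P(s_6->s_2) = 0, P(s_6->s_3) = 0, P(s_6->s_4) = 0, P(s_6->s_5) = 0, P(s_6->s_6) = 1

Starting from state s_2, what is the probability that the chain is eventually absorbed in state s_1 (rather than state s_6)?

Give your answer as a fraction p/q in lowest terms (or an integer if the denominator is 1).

Answer: 6175/6997

Derivation:
Let a_i = P(absorbed in s_1 | start in state i).
Boundary conditions: a_s_1 = 1, a_s_6 = 0.
For each transient state i, a_i = sum_j P(i->j) * a_j:
  a_s_2 = 11/15*a_s_1 + 0*a_s_2 + 1/15*a_s_3 + 1/15*a_s_4 + 1/15*a_s_5 + 1/15*a_s_6
  a_s_3 = 1/15*a_s_1 + 1/15*a_s_2 + 4/15*a_s_3 + 8/15*a_s_4 + 1/15*a_s_5 + 0*a_s_6
  a_s_4 = 3/5*a_s_1 + 1/15*a_s_2 + 2/15*a_s_3 + 1/15*a_s_4 + 2/15*a_s_5 + 0*a_s_6
  a_s_5 = 0*a_s_1 + 1/5*a_s_2 + 1/15*a_s_3 + 4/15*a_s_4 + 0*a_s_5 + 7/15*a_s_6

Substituting a_s_1 = 1 and a_s_6 = 0, rearrange to (I - Q) a = r where r[i] = P(i -> s_1):
  [1, -1/15, -1/15, -1/15] . (a_s_2, a_s_3, a_s_4, a_s_5) = 11/15
  [-1/15, 11/15, -8/15, -1/15] . (a_s_2, a_s_3, a_s_4, a_s_5) = 1/15
  [-1/15, -2/15, 14/15, -2/15] . (a_s_2, a_s_3, a_s_4, a_s_5) = 3/5
  [-1/5, -1/15, -4/15, 1] . (a_s_2, a_s_3, a_s_4, a_s_5) = 0

Solving yields:
  a_s_2 = 6175/6997
  a_s_3 = 24261/27988
  a_s_4 = 6279/6997
  a_s_5 = 13255/27988

Starting state is s_2, so the absorption probability is a_s_2 = 6175/6997.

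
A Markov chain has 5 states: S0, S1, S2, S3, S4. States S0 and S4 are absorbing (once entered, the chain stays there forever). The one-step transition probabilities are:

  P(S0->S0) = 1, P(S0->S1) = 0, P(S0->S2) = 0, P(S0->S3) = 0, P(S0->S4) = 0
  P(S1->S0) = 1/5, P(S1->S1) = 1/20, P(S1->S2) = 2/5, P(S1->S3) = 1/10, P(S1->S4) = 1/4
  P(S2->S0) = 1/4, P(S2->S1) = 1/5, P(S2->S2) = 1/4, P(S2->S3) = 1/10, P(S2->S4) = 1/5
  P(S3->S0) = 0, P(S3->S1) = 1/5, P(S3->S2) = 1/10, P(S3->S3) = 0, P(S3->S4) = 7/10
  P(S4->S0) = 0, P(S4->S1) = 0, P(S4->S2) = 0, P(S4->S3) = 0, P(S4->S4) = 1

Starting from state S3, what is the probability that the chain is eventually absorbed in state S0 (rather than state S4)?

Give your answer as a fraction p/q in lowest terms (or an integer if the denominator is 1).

Let a_i = P(absorbed in S0 | start in state i).
Boundary conditions: a_S0 = 1, a_S4 = 0.
For each transient state i, a_i = sum_j P(i->j) * a_j:
  a_S1 = 1/5*a_S0 + 1/20*a_S1 + 2/5*a_S2 + 1/10*a_S3 + 1/4*a_S4
  a_S2 = 1/4*a_S0 + 1/5*a_S1 + 1/4*a_S2 + 1/10*a_S3 + 1/5*a_S4
  a_S3 = 0*a_S0 + 1/5*a_S1 + 1/10*a_S2 + 0*a_S3 + 7/10*a_S4

Substituting a_S0 = 1 and a_S4 = 0, rearrange to (I - Q) a = r where r[i] = P(i -> S0):
  [19/20, -2/5, -1/10] . (a_S1, a_S2, a_S3) = 1/5
  [-1/5, 3/4, -1/10] . (a_S1, a_S2, a_S3) = 1/4
  [-1/5, -1/10, 1] . (a_S1, a_S2, a_S3) = 0

Solving yields:
  a_S1 = 501/1196
  a_S2 = 553/1196
  a_S3 = 311/2392

Starting state is S3, so the absorption probability is a_S3 = 311/2392.

Answer: 311/2392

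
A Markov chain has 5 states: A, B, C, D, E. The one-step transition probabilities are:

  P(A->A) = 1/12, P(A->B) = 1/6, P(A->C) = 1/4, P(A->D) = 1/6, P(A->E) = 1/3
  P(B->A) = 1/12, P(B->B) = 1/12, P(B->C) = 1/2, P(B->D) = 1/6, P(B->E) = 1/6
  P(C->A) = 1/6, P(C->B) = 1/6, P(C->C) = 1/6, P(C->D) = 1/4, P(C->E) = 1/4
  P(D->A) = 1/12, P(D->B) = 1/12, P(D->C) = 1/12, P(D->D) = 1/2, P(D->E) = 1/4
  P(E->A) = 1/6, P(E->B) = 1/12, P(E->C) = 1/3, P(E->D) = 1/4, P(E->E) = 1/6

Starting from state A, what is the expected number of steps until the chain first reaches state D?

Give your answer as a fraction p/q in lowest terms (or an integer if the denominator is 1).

Let h_i = expected steps to first reach D from state i.
Boundary: h_D = 0.
First-step equations for the other states:
  h_A = 1 + 1/12*h_A + 1/6*h_B + 1/4*h_C + 1/6*h_D + 1/3*h_E
  h_B = 1 + 1/12*h_A + 1/12*h_B + 1/2*h_C + 1/6*h_D + 1/6*h_E
  h_C = 1 + 1/6*h_A + 1/6*h_B + 1/6*h_C + 1/4*h_D + 1/4*h_E
  h_E = 1 + 1/6*h_A + 1/12*h_B + 1/3*h_C + 1/4*h_D + 1/6*h_E

Substituting h_D = 0 and rearranging gives the linear system (I - Q) h = 1:
  [11/12, -1/6, -1/4, -1/3] . (h_A, h_B, h_C, h_E) = 1
  [-1/12, 11/12, -1/2, -1/6] . (h_A, h_B, h_C, h_E) = 1
  [-1/6, -1/6, 5/6, -1/4] . (h_A, h_B, h_C, h_E) = 1
  [-1/6, -1/12, -1/3, 5/6] . (h_A, h_B, h_C, h_E) = 1

Solving yields:
  h_A = 28200/5939
  h_B = 28068/5939
  h_C = 26196/5939
  h_E = 26052/5939

Starting state is A, so the expected hitting time is h_A = 28200/5939.

Answer: 28200/5939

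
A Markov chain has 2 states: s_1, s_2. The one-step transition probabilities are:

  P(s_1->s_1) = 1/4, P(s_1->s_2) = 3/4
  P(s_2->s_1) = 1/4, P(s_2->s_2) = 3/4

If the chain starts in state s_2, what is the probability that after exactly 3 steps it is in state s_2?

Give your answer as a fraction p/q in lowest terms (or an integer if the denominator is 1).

Computing P^3 by repeated multiplication:
P^1 =
  s_1: [1/4, 3/4]
  s_2: [1/4, 3/4]
P^2 =
  s_1: [1/4, 3/4]
  s_2: [1/4, 3/4]
P^3 =
  s_1: [1/4, 3/4]
  s_2: [1/4, 3/4]

(P^3)[s_2 -> s_2] = 3/4

Answer: 3/4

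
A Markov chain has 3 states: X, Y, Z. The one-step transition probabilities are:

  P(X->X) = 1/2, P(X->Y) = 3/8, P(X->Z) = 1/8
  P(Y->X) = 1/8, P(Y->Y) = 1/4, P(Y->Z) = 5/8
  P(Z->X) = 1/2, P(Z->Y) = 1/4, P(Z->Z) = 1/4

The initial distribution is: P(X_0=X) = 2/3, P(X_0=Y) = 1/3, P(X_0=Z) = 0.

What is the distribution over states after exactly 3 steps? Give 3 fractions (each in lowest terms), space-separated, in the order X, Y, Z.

Answer: 199/512 19/64 161/512

Derivation:
Propagating the distribution step by step (d_{t+1} = d_t * P):
d_0 = (X=2/3, Y=1/3, Z=0)
  d_1[X] = 2/3*1/2 + 1/3*1/8 + 0*1/2 = 3/8
  d_1[Y] = 2/3*3/8 + 1/3*1/4 + 0*1/4 = 1/3
  d_1[Z] = 2/3*1/8 + 1/3*5/8 + 0*1/4 = 7/24
d_1 = (X=3/8, Y=1/3, Z=7/24)
  d_2[X] = 3/8*1/2 + 1/3*1/8 + 7/24*1/2 = 3/8
  d_2[Y] = 3/8*3/8 + 1/3*1/4 + 7/24*1/4 = 19/64
  d_2[Z] = 3/8*1/8 + 1/3*5/8 + 7/24*1/4 = 21/64
d_2 = (X=3/8, Y=19/64, Z=21/64)
  d_3[X] = 3/8*1/2 + 19/64*1/8 + 21/64*1/2 = 199/512
  d_3[Y] = 3/8*3/8 + 19/64*1/4 + 21/64*1/4 = 19/64
  d_3[Z] = 3/8*1/8 + 19/64*5/8 + 21/64*1/4 = 161/512
d_3 = (X=199/512, Y=19/64, Z=161/512)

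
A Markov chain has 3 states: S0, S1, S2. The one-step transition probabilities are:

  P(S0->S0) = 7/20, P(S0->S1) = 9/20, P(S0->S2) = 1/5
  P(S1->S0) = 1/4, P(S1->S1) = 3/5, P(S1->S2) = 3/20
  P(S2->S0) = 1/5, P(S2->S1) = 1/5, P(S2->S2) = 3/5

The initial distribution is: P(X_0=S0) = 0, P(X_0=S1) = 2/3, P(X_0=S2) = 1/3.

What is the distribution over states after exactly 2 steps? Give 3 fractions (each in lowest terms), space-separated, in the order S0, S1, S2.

Answer: 31/120 89/200 89/300

Derivation:
Propagating the distribution step by step (d_{t+1} = d_t * P):
d_0 = (S0=0, S1=2/3, S2=1/3)
  d_1[S0] = 0*7/20 + 2/3*1/4 + 1/3*1/5 = 7/30
  d_1[S1] = 0*9/20 + 2/3*3/5 + 1/3*1/5 = 7/15
  d_1[S2] = 0*1/5 + 2/3*3/20 + 1/3*3/5 = 3/10
d_1 = (S0=7/30, S1=7/15, S2=3/10)
  d_2[S0] = 7/30*7/20 + 7/15*1/4 + 3/10*1/5 = 31/120
  d_2[S1] = 7/30*9/20 + 7/15*3/5 + 3/10*1/5 = 89/200
  d_2[S2] = 7/30*1/5 + 7/15*3/20 + 3/10*3/5 = 89/300
d_2 = (S0=31/120, S1=89/200, S2=89/300)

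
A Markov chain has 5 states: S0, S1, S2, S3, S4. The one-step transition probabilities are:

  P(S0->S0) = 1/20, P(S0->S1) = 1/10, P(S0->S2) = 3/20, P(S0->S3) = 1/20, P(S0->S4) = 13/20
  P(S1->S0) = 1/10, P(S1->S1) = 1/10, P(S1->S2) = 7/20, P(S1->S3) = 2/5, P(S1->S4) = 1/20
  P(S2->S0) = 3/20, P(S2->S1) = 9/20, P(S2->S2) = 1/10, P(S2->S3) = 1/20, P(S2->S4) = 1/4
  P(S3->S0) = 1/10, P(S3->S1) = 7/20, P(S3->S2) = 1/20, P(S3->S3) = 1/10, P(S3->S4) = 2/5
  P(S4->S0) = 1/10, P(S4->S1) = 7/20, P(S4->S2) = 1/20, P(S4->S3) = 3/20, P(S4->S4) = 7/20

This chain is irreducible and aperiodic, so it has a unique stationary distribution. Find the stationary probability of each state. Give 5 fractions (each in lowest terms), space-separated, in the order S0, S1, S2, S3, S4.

Answer: 993/9703 2634/9703 1447/9703 37399/203763 59810/203763

Derivation:
The stationary distribution satisfies pi = pi * P, i.e.:
  pi_S0 = 1/20*pi_S0 + 1/10*pi_S1 + 3/20*pi_S2 + 1/10*pi_S3 + 1/10*pi_S4
  pi_S1 = 1/10*pi_S0 + 1/10*pi_S1 + 9/20*pi_S2 + 7/20*pi_S3 + 7/20*pi_S4
  pi_S2 = 3/20*pi_S0 + 7/20*pi_S1 + 1/10*pi_S2 + 1/20*pi_S3 + 1/20*pi_S4
  pi_S3 = 1/20*pi_S0 + 2/5*pi_S1 + 1/20*pi_S2 + 1/10*pi_S3 + 3/20*pi_S4
  pi_S4 = 13/20*pi_S0 + 1/20*pi_S1 + 1/4*pi_S2 + 2/5*pi_S3 + 7/20*pi_S4
with normalization: pi_S0 + pi_S1 + pi_S2 + pi_S3 + pi_S4 = 1.

Using the first 4 balance equations plus normalization, the linear system A*pi = b is:
  [-19/20, 1/10, 3/20, 1/10, 1/10] . pi = 0
  [1/10, -9/10, 9/20, 7/20, 7/20] . pi = 0
  [3/20, 7/20, -9/10, 1/20, 1/20] . pi = 0
  [1/20, 2/5, 1/20, -9/10, 3/20] . pi = 0
  [1, 1, 1, 1, 1] . pi = 1

Solving yields:
  pi_S0 = 993/9703
  pi_S1 = 2634/9703
  pi_S2 = 1447/9703
  pi_S3 = 37399/203763
  pi_S4 = 59810/203763

Verification (pi * P):
  993/9703*1/20 + 2634/9703*1/10 + 1447/9703*3/20 + 37399/203763*1/10 + 59810/203763*1/10 = 993/9703 = pi_S0  (ok)
  993/9703*1/10 + 2634/9703*1/10 + 1447/9703*9/20 + 37399/203763*7/20 + 59810/203763*7/20 = 2634/9703 = pi_S1  (ok)
  993/9703*3/20 + 2634/9703*7/20 + 1447/9703*1/10 + 37399/203763*1/20 + 59810/203763*1/20 = 1447/9703 = pi_S2  (ok)
  993/9703*1/20 + 2634/9703*2/5 + 1447/9703*1/20 + 37399/203763*1/10 + 59810/203763*3/20 = 37399/203763 = pi_S3  (ok)
  993/9703*13/20 + 2634/9703*1/20 + 1447/9703*1/4 + 37399/203763*2/5 + 59810/203763*7/20 = 59810/203763 = pi_S4  (ok)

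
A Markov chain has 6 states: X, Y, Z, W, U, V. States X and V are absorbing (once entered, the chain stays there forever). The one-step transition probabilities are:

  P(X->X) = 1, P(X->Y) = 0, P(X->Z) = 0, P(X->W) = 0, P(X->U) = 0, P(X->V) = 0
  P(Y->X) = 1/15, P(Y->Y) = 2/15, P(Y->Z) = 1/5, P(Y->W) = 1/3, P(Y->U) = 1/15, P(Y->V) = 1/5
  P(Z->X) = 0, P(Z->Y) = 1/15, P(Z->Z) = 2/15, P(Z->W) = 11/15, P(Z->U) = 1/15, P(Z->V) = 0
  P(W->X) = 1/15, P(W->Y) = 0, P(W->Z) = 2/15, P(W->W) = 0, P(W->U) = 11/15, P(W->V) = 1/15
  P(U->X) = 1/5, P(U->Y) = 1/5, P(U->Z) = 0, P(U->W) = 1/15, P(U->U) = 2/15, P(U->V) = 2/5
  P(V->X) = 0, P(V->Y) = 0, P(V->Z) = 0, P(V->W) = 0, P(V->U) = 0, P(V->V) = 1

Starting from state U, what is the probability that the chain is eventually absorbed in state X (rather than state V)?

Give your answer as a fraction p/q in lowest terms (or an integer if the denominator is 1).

Answer: 7563/22750

Derivation:
Let a_i = P(absorbed in X | start in state i).
Boundary conditions: a_X = 1, a_V = 0.
For each transient state i, a_i = sum_j P(i->j) * a_j:
  a_Y = 1/15*a_X + 2/15*a_Y + 1/5*a_Z + 1/3*a_W + 1/15*a_U + 1/5*a_V
  a_Z = 0*a_X + 1/15*a_Y + 2/15*a_Z + 11/15*a_W + 1/15*a_U + 0*a_V
  a_W = 1/15*a_X + 0*a_Y + 2/15*a_Z + 0*a_W + 11/15*a_U + 1/15*a_V
  a_U = 1/5*a_X + 1/5*a_Y + 0*a_Z + 1/15*a_W + 2/15*a_U + 2/5*a_V

Substituting a_X = 1 and a_V = 0, rearrange to (I - Q) a = r where r[i] = P(i -> X):
  [13/15, -1/5, -1/3, -1/15] . (a_Y, a_Z, a_W, a_U) = 1/15
  [-1/15, 13/15, -11/15, -1/15] . (a_Y, a_Z, a_W, a_U) = 0
  [0, -2/15, 1, -11/15] . (a_Y, a_Z, a_W, a_U) = 1/15
  [-1/5, 0, -1/15, 13/15] . (a_Y, a_Z, a_W, a_U) = 1/5

Solving yields:
  a_Y = 3656/11375
  a_Z = 4013/11375
  a_W = 8133/22750
  a_U = 7563/22750

Starting state is U, so the absorption probability is a_U = 7563/22750.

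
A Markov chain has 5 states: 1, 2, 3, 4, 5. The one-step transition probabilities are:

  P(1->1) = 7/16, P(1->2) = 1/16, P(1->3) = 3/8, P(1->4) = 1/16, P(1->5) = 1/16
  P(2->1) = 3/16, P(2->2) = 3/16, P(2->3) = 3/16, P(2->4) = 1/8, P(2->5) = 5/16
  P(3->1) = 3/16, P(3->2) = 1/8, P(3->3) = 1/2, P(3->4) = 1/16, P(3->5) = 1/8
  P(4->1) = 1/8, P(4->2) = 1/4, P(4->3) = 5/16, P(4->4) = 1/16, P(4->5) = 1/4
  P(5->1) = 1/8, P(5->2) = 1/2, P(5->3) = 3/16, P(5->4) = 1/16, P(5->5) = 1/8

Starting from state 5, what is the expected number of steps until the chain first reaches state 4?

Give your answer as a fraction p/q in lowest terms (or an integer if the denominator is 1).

Let h_i = expected steps to first reach 4 from state i.
Boundary: h_4 = 0.
First-step equations for the other states:
  h_1 = 1 + 7/16*h_1 + 1/16*h_2 + 3/8*h_3 + 1/16*h_4 + 1/16*h_5
  h_2 = 1 + 3/16*h_1 + 3/16*h_2 + 3/16*h_3 + 1/8*h_4 + 5/16*h_5
  h_3 = 1 + 3/16*h_1 + 1/8*h_2 + 1/2*h_3 + 1/16*h_4 + 1/8*h_5
  h_5 = 1 + 1/8*h_1 + 1/2*h_2 + 3/16*h_3 + 1/16*h_4 + 1/8*h_5

Substituting h_4 = 0 and rearranging gives the linear system (I - Q) h = 1:
  [9/16, -1/16, -3/8, -1/16] . (h_1, h_2, h_3, h_5) = 1
  [-3/16, 13/16, -3/16, -5/16] . (h_1, h_2, h_3, h_5) = 1
  [-3/16, -1/8, 1/2, -1/8] . (h_1, h_2, h_3, h_5) = 1
  [-1/8, -1/2, -3/16, 7/8] . (h_1, h_2, h_3, h_5) = 1

Solving yields:
  h_1 = 10672/777
  h_2 = 9820/777
  h_3 = 504/37
  h_5 = 10292/777

Starting state is 5, so the expected hitting time is h_5 = 10292/777.

Answer: 10292/777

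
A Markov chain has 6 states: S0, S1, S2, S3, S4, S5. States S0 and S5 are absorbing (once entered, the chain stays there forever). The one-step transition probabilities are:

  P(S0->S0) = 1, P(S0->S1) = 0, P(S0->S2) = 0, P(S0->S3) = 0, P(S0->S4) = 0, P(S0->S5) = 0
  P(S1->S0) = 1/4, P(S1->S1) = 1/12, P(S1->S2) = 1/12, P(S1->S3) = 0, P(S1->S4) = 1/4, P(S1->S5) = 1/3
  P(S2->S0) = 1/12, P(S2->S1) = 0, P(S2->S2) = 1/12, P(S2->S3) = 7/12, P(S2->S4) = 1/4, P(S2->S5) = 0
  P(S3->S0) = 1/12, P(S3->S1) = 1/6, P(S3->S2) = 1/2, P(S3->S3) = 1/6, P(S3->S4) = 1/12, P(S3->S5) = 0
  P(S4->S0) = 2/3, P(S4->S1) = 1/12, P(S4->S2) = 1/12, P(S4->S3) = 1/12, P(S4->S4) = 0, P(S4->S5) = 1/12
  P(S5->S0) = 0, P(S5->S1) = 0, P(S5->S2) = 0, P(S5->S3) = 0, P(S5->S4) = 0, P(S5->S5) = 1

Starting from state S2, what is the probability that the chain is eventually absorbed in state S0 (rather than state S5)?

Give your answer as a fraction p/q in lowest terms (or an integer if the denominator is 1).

Let a_i = P(absorbed in S0 | start in state i).
Boundary conditions: a_S0 = 1, a_S5 = 0.
For each transient state i, a_i = sum_j P(i->j) * a_j:
  a_S1 = 1/4*a_S0 + 1/12*a_S1 + 1/12*a_S2 + 0*a_S3 + 1/4*a_S4 + 1/3*a_S5
  a_S2 = 1/12*a_S0 + 0*a_S1 + 1/12*a_S2 + 7/12*a_S3 + 1/4*a_S4 + 0*a_S5
  a_S3 = 1/12*a_S0 + 1/6*a_S1 + 1/2*a_S2 + 1/6*a_S3 + 1/12*a_S4 + 0*a_S5
  a_S4 = 2/3*a_S0 + 1/12*a_S1 + 1/12*a_S2 + 1/12*a_S3 + 0*a_S4 + 1/12*a_S5

Substituting a_S0 = 1 and a_S5 = 0, rearrange to (I - Q) a = r where r[i] = P(i -> S0):
  [11/12, -1/12, 0, -1/4] . (a_S1, a_S2, a_S3, a_S4) = 1/4
  [0, 11/12, -7/12, -1/4] . (a_S1, a_S2, a_S3, a_S4) = 1/12
  [-1/6, -1/2, 5/6, -1/12] . (a_S1, a_S2, a_S3, a_S4) = 1/12
  [-1/12, -1/12, -1/12, 1] . (a_S1, a_S2, a_S3, a_S4) = 2/3

Solving yields:
  a_S1 = 4486/7727
  a_S2 = 6434/7727
  a_S3 = 6188/7727
  a_S4 = 6577/7727

Starting state is S2, so the absorption probability is a_S2 = 6434/7727.

Answer: 6434/7727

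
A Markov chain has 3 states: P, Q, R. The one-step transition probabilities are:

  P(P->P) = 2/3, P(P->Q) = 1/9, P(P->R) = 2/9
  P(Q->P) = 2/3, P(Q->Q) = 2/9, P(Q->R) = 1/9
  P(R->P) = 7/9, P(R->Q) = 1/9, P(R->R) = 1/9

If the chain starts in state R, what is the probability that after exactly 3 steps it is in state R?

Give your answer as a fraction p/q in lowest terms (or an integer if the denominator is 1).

Computing P^3 by repeated multiplication:
P^1 =
  P: [2/3, 1/9, 2/9]
  Q: [2/3, 2/9, 1/9]
  R: [7/9, 1/9, 1/9]
P^2 =
  P: [56/81, 10/81, 5/27]
  Q: [55/81, 11/81, 5/27]
  R: [55/81, 10/81, 16/81]
P^3 =
  P: [167/243, 91/729, 137/729]
  Q: [167/243, 92/729, 136/729]
  R: [502/729, 91/729, 136/729]

(P^3)[R -> R] = 136/729

Answer: 136/729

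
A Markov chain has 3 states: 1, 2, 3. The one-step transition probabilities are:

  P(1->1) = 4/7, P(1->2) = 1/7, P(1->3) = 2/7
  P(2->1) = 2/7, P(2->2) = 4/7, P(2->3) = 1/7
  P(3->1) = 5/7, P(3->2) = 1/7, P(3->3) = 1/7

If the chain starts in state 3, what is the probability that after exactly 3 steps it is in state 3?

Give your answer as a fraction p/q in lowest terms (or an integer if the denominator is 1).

Answer: 76/343

Derivation:
Computing P^3 by repeated multiplication:
P^1 =
  1: [4/7, 1/7, 2/7]
  2: [2/7, 4/7, 1/7]
  3: [5/7, 1/7, 1/7]
P^2 =
  1: [4/7, 10/49, 11/49]
  2: [3/7, 19/49, 9/49]
  3: [27/49, 10/49, 12/49]
P^3 =
  1: [187/343, 79/343, 11/49]
  2: [167/343, 106/343, 10/49]
  3: [188/343, 79/343, 76/343]

(P^3)[3 -> 3] = 76/343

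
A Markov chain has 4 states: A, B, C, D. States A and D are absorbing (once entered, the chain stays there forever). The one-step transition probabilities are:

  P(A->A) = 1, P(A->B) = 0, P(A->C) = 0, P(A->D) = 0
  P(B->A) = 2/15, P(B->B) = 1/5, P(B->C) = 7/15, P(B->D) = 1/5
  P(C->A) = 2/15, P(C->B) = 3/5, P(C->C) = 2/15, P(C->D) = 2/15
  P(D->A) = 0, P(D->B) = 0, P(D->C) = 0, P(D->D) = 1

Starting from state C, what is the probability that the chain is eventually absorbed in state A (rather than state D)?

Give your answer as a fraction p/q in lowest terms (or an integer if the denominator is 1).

Answer: 14/31

Derivation:
Let a_i = P(absorbed in A | start in state i).
Boundary conditions: a_A = 1, a_D = 0.
For each transient state i, a_i = sum_j P(i->j) * a_j:
  a_B = 2/15*a_A + 1/5*a_B + 7/15*a_C + 1/5*a_D
  a_C = 2/15*a_A + 3/5*a_B + 2/15*a_C + 2/15*a_D

Substituting a_A = 1 and a_D = 0, rearrange to (I - Q) a = r where r[i] = P(i -> A):
  [4/5, -7/15] . (a_B, a_C) = 2/15
  [-3/5, 13/15] . (a_B, a_C) = 2/15

Solving yields:
  a_B = 40/93
  a_C = 14/31

Starting state is C, so the absorption probability is a_C = 14/31.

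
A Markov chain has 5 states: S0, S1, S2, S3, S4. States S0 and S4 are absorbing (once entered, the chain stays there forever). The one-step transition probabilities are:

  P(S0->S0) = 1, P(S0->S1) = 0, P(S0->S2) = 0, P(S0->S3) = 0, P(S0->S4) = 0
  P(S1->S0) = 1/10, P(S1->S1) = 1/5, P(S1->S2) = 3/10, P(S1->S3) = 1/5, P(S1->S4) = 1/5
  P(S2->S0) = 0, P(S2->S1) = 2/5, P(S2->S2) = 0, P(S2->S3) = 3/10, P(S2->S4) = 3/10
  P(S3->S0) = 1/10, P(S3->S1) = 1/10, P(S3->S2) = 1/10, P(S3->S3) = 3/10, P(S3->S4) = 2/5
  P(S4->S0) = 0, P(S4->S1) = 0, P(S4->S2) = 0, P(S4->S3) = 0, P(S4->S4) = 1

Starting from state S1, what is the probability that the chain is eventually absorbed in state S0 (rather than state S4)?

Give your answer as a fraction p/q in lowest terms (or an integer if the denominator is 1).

Answer: 96/415

Derivation:
Let a_i = P(absorbed in S0 | start in state i).
Boundary conditions: a_S0 = 1, a_S4 = 0.
For each transient state i, a_i = sum_j P(i->j) * a_j:
  a_S1 = 1/10*a_S0 + 1/5*a_S1 + 3/10*a_S2 + 1/5*a_S3 + 1/5*a_S4
  a_S2 = 0*a_S0 + 2/5*a_S1 + 0*a_S2 + 3/10*a_S3 + 3/10*a_S4
  a_S3 = 1/10*a_S0 + 1/10*a_S1 + 1/10*a_S2 + 3/10*a_S3 + 2/5*a_S4

Substituting a_S0 = 1 and a_S4 = 0, rearrange to (I - Q) a = r where r[i] = P(i -> S0):
  [4/5, -3/10, -1/5] . (a_S1, a_S2, a_S3) = 1/10
  [-2/5, 1, -3/10] . (a_S1, a_S2, a_S3) = 0
  [-1/10, -1/10, 7/10] . (a_S1, a_S2, a_S3) = 1/10

Solving yields:
  a_S1 = 96/415
  a_S2 = 63/415
  a_S3 = 82/415

Starting state is S1, so the absorption probability is a_S1 = 96/415.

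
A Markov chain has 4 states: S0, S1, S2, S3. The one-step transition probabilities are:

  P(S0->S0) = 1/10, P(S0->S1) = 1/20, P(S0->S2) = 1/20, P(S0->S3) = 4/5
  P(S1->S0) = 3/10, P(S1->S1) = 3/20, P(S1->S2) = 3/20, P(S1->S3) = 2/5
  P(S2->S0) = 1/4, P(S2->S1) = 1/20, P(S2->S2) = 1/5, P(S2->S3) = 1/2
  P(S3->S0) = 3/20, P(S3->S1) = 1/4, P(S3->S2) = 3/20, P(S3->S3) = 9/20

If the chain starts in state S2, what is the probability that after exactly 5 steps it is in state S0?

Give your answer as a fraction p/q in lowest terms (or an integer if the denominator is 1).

Answer: 72069/400000

Derivation:
Computing P^5 by repeated multiplication:
P^1 =
  S0: [1/10, 1/20, 1/20, 4/5]
  S1: [3/10, 3/20, 3/20, 2/5]
  S2: [1/4, 1/20, 1/5, 1/2]
  S3: [3/20, 1/4, 3/20, 9/20]
P^2 =
  S0: [63/400, 43/200, 57/400, 97/200]
  S1: [69/400, 29/200, 51/400, 111/200]
  S2: [33/200, 31/200, 27/200, 109/200]
  S3: [39/200, 33/200, 57/400, 199/400]
P^3 =
  S0: [1509/8000, 337/2000, 1131/8000, 1003/2000]
  S1: [1407/8000, 351/2000, 1113/8000, 1019/2000]
  S2: [357/2000, 349/2000, 561/4000, 2027/4000]
  S3: [717/4000, 83/500, 1101/8000, 4137/8000]
P^4 =
  S0: [28797/160000, 3343/20000, 22113/160000, 41173/80000]
  S1: [29031/160000, 3389/20000, 22299/160000, 40779/80000]
  S2: [7251/40000, 211/1250, 11133/80000, 40861/80000]
  S3: [1797/10000, 6801/40000, 22233/160000, 81811/160000]
P^5 =
  S0: [575661/3200000, 67859/400000, 444519/3200000, 409237/800000]
  S1: [576903/3200000, 67557/400000, 444237/3200000, 409601/800000]
  S2: [72069/400000, 67613/400000, 222129/1600000, 819143/1600000]
  S3: [288663/1600000, 135413/800000, 444729/3200000, 1636293/3200000]

(P^5)[S2 -> S0] = 72069/400000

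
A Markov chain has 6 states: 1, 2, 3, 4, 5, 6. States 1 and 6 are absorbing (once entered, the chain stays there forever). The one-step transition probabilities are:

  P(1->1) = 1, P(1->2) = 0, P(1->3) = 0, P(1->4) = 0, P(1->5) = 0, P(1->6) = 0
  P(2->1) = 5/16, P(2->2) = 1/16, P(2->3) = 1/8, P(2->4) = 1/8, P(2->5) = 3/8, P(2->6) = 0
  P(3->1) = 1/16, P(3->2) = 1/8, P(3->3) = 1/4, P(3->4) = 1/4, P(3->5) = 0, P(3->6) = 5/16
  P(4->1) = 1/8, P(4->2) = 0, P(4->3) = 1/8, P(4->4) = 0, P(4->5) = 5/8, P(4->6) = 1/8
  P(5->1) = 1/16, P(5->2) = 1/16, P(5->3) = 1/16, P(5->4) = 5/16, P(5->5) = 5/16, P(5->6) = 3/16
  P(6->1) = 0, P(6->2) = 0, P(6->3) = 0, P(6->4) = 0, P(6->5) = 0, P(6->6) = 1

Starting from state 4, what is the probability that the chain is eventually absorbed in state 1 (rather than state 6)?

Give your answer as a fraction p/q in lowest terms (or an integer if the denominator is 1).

Let a_i = P(absorbed in 1 | start in state i).
Boundary conditions: a_1 = 1, a_6 = 0.
For each transient state i, a_i = sum_j P(i->j) * a_j:
  a_2 = 5/16*a_1 + 1/16*a_2 + 1/8*a_3 + 1/8*a_4 + 3/8*a_5 + 0*a_6
  a_3 = 1/16*a_1 + 1/8*a_2 + 1/4*a_3 + 1/4*a_4 + 0*a_5 + 5/16*a_6
  a_4 = 1/8*a_1 + 0*a_2 + 1/8*a_3 + 0*a_4 + 5/8*a_5 + 1/8*a_6
  a_5 = 1/16*a_1 + 1/16*a_2 + 1/16*a_3 + 5/16*a_4 + 5/16*a_5 + 3/16*a_6

Substituting a_1 = 1 and a_6 = 0, rearrange to (I - Q) a = r where r[i] = P(i -> 1):
  [15/16, -1/8, -1/8, -3/8] . (a_2, a_3, a_4, a_5) = 5/16
  [-1/8, 3/4, -1/4, 0] . (a_2, a_3, a_4, a_5) = 1/16
  [0, -1/8, 1, -5/8] . (a_2, a_3, a_4, a_5) = 1/8
  [-1/16, -1/16, -5/16, 11/16] . (a_2, a_3, a_4, a_5) = 1/16

Solving yields:
  a_2 = 1286/2299
  a_3 = 2773/9196
  a_4 = 862/2299
  a_5 = 3123/9196

Starting state is 4, so the absorption probability is a_4 = 862/2299.

Answer: 862/2299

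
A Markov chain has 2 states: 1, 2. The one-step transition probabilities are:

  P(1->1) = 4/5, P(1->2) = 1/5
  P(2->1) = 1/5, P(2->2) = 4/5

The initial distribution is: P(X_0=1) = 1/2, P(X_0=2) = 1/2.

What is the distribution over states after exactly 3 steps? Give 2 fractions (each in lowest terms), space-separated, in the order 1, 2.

Propagating the distribution step by step (d_{t+1} = d_t * P):
d_0 = (1=1/2, 2=1/2)
  d_1[1] = 1/2*4/5 + 1/2*1/5 = 1/2
  d_1[2] = 1/2*1/5 + 1/2*4/5 = 1/2
d_1 = (1=1/2, 2=1/2)
  d_2[1] = 1/2*4/5 + 1/2*1/5 = 1/2
  d_2[2] = 1/2*1/5 + 1/2*4/5 = 1/2
d_2 = (1=1/2, 2=1/2)
  d_3[1] = 1/2*4/5 + 1/2*1/5 = 1/2
  d_3[2] = 1/2*1/5 + 1/2*4/5 = 1/2
d_3 = (1=1/2, 2=1/2)

Answer: 1/2 1/2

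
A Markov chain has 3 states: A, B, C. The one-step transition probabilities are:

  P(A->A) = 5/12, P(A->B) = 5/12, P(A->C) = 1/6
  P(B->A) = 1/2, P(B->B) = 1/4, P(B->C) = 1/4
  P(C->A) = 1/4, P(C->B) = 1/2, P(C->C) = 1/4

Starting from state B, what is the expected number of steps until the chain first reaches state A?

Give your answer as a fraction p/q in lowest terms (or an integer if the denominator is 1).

Let h_i = expected steps to first reach A from state i.
Boundary: h_A = 0.
First-step equations for the other states:
  h_B = 1 + 1/2*h_A + 1/4*h_B + 1/4*h_C
  h_C = 1 + 1/4*h_A + 1/2*h_B + 1/4*h_C

Substituting h_A = 0 and rearranging gives the linear system (I - Q) h = 1:
  [3/4, -1/4] . (h_B, h_C) = 1
  [-1/2, 3/4] . (h_B, h_C) = 1

Solving yields:
  h_B = 16/7
  h_C = 20/7

Starting state is B, so the expected hitting time is h_B = 16/7.

Answer: 16/7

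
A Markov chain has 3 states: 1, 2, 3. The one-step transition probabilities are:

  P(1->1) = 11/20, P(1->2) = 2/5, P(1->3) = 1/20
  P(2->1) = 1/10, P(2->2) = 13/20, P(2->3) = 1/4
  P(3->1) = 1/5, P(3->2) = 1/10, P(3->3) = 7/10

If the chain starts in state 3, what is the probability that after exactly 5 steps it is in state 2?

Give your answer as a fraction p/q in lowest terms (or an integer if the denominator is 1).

Answer: 589589/1600000

Derivation:
Computing P^5 by repeated multiplication:
P^1 =
  1: [11/20, 2/5, 1/20]
  2: [1/10, 13/20, 1/4]
  3: [1/5, 1/10, 7/10]
P^2 =
  1: [141/400, 97/200, 13/80]
  2: [17/100, 39/80, 137/400]
  3: [13/50, 43/200, 21/40]
P^3 =
  1: [2199/8000, 189/400, 2021/8000]
  2: [843/4000, 3353/8000, 2961/8000]
  3: [539/2000, 237/800, 1737/4000]
P^4 =
  1: [39833/160000, 35387/80000, 49393/160000]
  2: [4637/20000, 62999/160000, 11981/32000]
  3: [2647/10000, 27503/80000, 31321/80000]
P^5 =
  1: [777283/3200000, 167189/400000, 217041/640000]
  2: [386837/1600000, 247113/640000, 1190761/3200000]
  3: [206613/800000, 589589/1600000, 119437/320000]

(P^5)[3 -> 2] = 589589/1600000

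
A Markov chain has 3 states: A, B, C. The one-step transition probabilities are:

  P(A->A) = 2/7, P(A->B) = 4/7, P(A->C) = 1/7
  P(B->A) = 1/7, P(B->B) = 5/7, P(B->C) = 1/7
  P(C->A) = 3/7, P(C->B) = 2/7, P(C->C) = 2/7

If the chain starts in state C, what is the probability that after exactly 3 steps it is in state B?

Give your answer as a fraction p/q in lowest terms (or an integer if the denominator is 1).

Answer: 204/343

Derivation:
Computing P^3 by repeated multiplication:
P^1 =
  A: [2/7, 4/7, 1/7]
  B: [1/7, 5/7, 1/7]
  C: [3/7, 2/7, 2/7]
P^2 =
  A: [11/49, 30/49, 8/49]
  B: [10/49, 31/49, 8/49]
  C: [2/7, 26/49, 9/49]
P^3 =
  A: [76/343, 30/49, 57/343]
  B: [75/343, 211/343, 57/343]
  C: [81/343, 204/343, 58/343]

(P^3)[C -> B] = 204/343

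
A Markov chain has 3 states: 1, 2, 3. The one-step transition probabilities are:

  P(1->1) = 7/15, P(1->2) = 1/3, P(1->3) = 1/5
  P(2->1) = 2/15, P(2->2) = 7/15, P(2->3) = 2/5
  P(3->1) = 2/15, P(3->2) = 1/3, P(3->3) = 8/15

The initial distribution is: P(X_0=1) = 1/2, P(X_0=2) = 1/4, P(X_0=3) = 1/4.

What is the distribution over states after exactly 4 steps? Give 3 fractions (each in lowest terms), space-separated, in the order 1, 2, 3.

Propagating the distribution step by step (d_{t+1} = d_t * P):
d_0 = (1=1/2, 2=1/4, 3=1/4)
  d_1[1] = 1/2*7/15 + 1/4*2/15 + 1/4*2/15 = 3/10
  d_1[2] = 1/2*1/3 + 1/4*7/15 + 1/4*1/3 = 11/30
  d_1[3] = 1/2*1/5 + 1/4*2/5 + 1/4*8/15 = 1/3
d_1 = (1=3/10, 2=11/30, 3=1/3)
  d_2[1] = 3/10*7/15 + 11/30*2/15 + 1/3*2/15 = 7/30
  d_2[2] = 3/10*1/3 + 11/30*7/15 + 1/3*1/3 = 86/225
  d_2[3] = 3/10*1/5 + 11/30*2/5 + 1/3*8/15 = 173/450
d_2 = (1=7/30, 2=86/225, 3=173/450)
  d_3[1] = 7/30*7/15 + 86/225*2/15 + 173/450*2/15 = 19/90
  d_3[2] = 7/30*1/3 + 86/225*7/15 + 173/450*1/3 = 1297/3375
  d_3[3] = 7/30*1/5 + 86/225*2/5 + 173/450*8/15 = 2731/6750
d_3 = (1=19/90, 2=1297/3375, 3=2731/6750)
  d_4[1] = 19/90*7/15 + 1297/3375*2/15 + 2731/6750*2/15 = 11/54
  d_4[2] = 19/90*1/3 + 1297/3375*7/15 + 2731/6750*1/3 = 19469/50625
  d_4[3] = 19/90*1/5 + 1297/3375*2/5 + 2731/6750*8/15 = 41687/101250
d_4 = (1=11/54, 2=19469/50625, 3=41687/101250)

Answer: 11/54 19469/50625 41687/101250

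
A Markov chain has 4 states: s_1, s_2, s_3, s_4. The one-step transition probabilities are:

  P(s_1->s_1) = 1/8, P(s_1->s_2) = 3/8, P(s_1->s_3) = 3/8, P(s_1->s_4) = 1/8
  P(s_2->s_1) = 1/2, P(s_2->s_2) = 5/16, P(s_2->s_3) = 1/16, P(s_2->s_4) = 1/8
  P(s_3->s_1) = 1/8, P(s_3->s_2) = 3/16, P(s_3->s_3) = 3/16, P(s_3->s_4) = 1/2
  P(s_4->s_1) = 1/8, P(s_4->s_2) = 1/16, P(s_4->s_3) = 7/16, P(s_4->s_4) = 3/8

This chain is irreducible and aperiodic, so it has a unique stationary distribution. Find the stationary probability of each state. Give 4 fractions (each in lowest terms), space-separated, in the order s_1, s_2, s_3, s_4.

The stationary distribution satisfies pi = pi * P, i.e.:
  pi_s_1 = 1/8*pi_s_1 + 1/2*pi_s_2 + 1/8*pi_s_3 + 1/8*pi_s_4
  pi_s_2 = 3/8*pi_s_1 + 5/16*pi_s_2 + 3/16*pi_s_3 + 1/16*pi_s_4
  pi_s_3 = 3/8*pi_s_1 + 1/16*pi_s_2 + 3/16*pi_s_3 + 7/16*pi_s_4
  pi_s_4 = 1/8*pi_s_1 + 1/8*pi_s_2 + 1/2*pi_s_3 + 3/8*pi_s_4
with normalization: pi_s_1 + pi_s_2 + pi_s_3 + pi_s_4 = 1.

Using the first 3 balance equations plus normalization, the linear system A*pi = b is:
  [-7/8, 1/2, 1/8, 1/8] . pi = 0
  [3/8, -11/16, 3/16, 1/16] . pi = 0
  [3/8, 1/16, -13/16, 7/16] . pi = 0
  [1, 1, 1, 1] . pi = 1

Solving yields:
  pi_s_1 = 59/287
  pi_s_2 = 185/861
  pi_s_3 = 79/287
  pi_s_4 = 262/861

Verification (pi * P):
  59/287*1/8 + 185/861*1/2 + 79/287*1/8 + 262/861*1/8 = 59/287 = pi_s_1  (ok)
  59/287*3/8 + 185/861*5/16 + 79/287*3/16 + 262/861*1/16 = 185/861 = pi_s_2  (ok)
  59/287*3/8 + 185/861*1/16 + 79/287*3/16 + 262/861*7/16 = 79/287 = pi_s_3  (ok)
  59/287*1/8 + 185/861*1/8 + 79/287*1/2 + 262/861*3/8 = 262/861 = pi_s_4  (ok)

Answer: 59/287 185/861 79/287 262/861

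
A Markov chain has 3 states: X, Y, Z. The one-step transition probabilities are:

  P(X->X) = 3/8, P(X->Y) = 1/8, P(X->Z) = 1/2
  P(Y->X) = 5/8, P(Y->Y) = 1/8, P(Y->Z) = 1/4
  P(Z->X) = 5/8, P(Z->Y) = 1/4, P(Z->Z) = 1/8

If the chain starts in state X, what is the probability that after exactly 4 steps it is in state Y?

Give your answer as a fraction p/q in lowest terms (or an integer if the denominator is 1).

Answer: 345/2048

Derivation:
Computing P^4 by repeated multiplication:
P^1 =
  X: [3/8, 1/8, 1/2]
  Y: [5/8, 1/8, 1/4]
  Z: [5/8, 1/4, 1/8]
P^2 =
  X: [17/32, 3/16, 9/32]
  Y: [15/32, 5/32, 3/8]
  Z: [15/32, 9/64, 25/64]
P^3 =
  X: [63/128, 41/256, 89/256]
  Y: [65/128, 11/64, 41/128]
  Z: [65/128, 89/512, 163/512]
P^4 =
  X: [257/512, 345/2048, 675/2048]
  Y: [255/512, 169/1024, 345/1024]
  Z: [255/512, 675/4096, 1381/4096]

(P^4)[X -> Y] = 345/2048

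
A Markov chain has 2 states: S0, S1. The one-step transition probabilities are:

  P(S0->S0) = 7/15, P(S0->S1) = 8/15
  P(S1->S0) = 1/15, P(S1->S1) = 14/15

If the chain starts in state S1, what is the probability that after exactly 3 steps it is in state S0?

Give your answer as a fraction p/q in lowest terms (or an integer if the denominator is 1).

Computing P^3 by repeated multiplication:
P^1 =
  S0: [7/15, 8/15]
  S1: [1/15, 14/15]
P^2 =
  S0: [19/75, 56/75]
  S1: [7/75, 68/75]
P^3 =
  S0: [21/125, 104/125]
  S1: [13/125, 112/125]

(P^3)[S1 -> S0] = 13/125

Answer: 13/125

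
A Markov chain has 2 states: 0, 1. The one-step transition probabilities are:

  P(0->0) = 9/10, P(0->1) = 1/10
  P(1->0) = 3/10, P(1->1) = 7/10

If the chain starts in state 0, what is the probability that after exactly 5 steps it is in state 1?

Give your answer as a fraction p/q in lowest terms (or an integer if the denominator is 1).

Computing P^5 by repeated multiplication:
P^1 =
  0: [9/10, 1/10]
  1: [3/10, 7/10]
P^2 =
  0: [21/25, 4/25]
  1: [12/25, 13/25]
P^3 =
  0: [201/250, 49/250]
  1: [147/250, 103/250]
P^4 =
  0: [489/625, 136/625]
  1: [408/625, 217/625]
P^5 =
  0: [4809/6250, 1441/6250]
  1: [4323/6250, 1927/6250]

(P^5)[0 -> 1] = 1441/6250

Answer: 1441/6250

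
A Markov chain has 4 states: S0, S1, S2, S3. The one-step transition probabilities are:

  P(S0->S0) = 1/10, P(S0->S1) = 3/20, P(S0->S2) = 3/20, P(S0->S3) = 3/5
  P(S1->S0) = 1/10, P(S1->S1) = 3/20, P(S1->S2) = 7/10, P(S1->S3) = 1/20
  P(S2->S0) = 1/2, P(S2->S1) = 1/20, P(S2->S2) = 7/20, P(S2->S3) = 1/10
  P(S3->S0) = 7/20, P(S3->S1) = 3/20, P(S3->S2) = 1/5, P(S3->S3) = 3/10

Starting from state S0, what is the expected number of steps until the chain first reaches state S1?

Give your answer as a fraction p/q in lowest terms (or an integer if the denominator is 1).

Let h_i = expected steps to first reach S1 from state i.
Boundary: h_S1 = 0.
First-step equations for the other states:
  h_S0 = 1 + 1/10*h_S0 + 3/20*h_S1 + 3/20*h_S2 + 3/5*h_S3
  h_S2 = 1 + 1/2*h_S0 + 1/20*h_S1 + 7/20*h_S2 + 1/10*h_S3
  h_S3 = 1 + 7/20*h_S0 + 3/20*h_S1 + 1/5*h_S2 + 3/10*h_S3

Substituting h_S1 = 0 and rearranging gives the linear system (I - Q) h = 1:
  [9/10, -3/20, -3/5] . (h_S0, h_S2, h_S3) = 1
  [-1/2, 13/20, -1/10] . (h_S0, h_S2, h_S3) = 1
  [-7/20, -1/5, 7/10] . (h_S0, h_S2, h_S3) = 1

Solving yields:
  h_S0 = 1420/183
  h_S2 = 4780/549
  h_S3 = 4280/549

Starting state is S0, so the expected hitting time is h_S0 = 1420/183.

Answer: 1420/183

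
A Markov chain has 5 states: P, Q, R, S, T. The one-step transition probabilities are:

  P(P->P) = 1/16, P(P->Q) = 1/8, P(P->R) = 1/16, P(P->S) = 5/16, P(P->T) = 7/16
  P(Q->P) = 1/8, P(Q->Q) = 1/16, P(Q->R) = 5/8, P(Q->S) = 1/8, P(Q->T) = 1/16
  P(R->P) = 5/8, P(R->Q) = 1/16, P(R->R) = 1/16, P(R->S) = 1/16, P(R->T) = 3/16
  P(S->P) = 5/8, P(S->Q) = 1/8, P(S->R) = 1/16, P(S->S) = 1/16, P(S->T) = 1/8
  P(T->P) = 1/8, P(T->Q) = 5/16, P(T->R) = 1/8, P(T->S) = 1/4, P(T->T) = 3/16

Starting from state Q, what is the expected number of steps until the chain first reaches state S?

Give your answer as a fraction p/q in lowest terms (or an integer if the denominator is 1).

Answer: 20304/3643

Derivation:
Let h_i = expected steps to first reach S from state i.
Boundary: h_S = 0.
First-step equations for the other states:
  h_P = 1 + 1/16*h_P + 1/8*h_Q + 1/16*h_R + 5/16*h_S + 7/16*h_T
  h_Q = 1 + 1/8*h_P + 1/16*h_Q + 5/8*h_R + 1/8*h_S + 1/16*h_T
  h_R = 1 + 5/8*h_P + 1/16*h_Q + 1/16*h_R + 1/16*h_S + 3/16*h_T
  h_T = 1 + 1/8*h_P + 5/16*h_Q + 1/8*h_R + 1/4*h_S + 3/16*h_T

Substituting h_S = 0 and rearranging gives the linear system (I - Q) h = 1:
  [15/16, -1/8, -1/16, -7/16] . (h_P, h_Q, h_R, h_T) = 1
  [-1/8, 15/16, -5/8, -1/16] . (h_P, h_Q, h_R, h_T) = 1
  [-5/8, -1/16, 15/16, -3/16] . (h_P, h_Q, h_R, h_T) = 1
  [-1/8, -5/16, -1/8, 13/16] . (h_P, h_Q, h_R, h_T) = 1

Solving yields:
  h_P = 16208/3643
  h_Q = 20304/3643
  h_R = 58816/10929
  h_T = 53408/10929

Starting state is Q, so the expected hitting time is h_Q = 20304/3643.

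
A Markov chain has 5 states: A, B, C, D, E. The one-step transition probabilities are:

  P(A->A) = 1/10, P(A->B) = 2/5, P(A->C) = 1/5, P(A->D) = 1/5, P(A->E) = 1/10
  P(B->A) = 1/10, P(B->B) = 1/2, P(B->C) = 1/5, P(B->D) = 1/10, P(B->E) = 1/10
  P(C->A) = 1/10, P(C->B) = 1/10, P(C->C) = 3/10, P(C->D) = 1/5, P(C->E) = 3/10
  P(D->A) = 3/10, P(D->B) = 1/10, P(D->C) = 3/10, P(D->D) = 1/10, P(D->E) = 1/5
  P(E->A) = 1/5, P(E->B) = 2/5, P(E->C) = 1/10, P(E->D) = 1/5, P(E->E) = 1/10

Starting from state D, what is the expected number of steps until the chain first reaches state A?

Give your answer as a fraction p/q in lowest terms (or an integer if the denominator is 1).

Let h_i = expected steps to first reach A from state i.
Boundary: h_A = 0.
First-step equations for the other states:
  h_B = 1 + 1/10*h_A + 1/2*h_B + 1/5*h_C + 1/10*h_D + 1/10*h_E
  h_C = 1 + 1/10*h_A + 1/10*h_B + 3/10*h_C + 1/5*h_D + 3/10*h_E
  h_D = 1 + 3/10*h_A + 1/10*h_B + 3/10*h_C + 1/10*h_D + 1/5*h_E
  h_E = 1 + 1/5*h_A + 2/5*h_B + 1/10*h_C + 1/5*h_D + 1/10*h_E

Substituting h_A = 0 and rearranging gives the linear system (I - Q) h = 1:
  [1/2, -1/5, -1/10, -1/10] . (h_B, h_C, h_D, h_E) = 1
  [-1/10, 7/10, -1/5, -3/10] . (h_B, h_C, h_D, h_E) = 1
  [-1/10, -3/10, 9/10, -1/5] . (h_B, h_C, h_D, h_E) = 1
  [-2/5, -1/10, -1/5, 9/10] . (h_B, h_C, h_D, h_E) = 1

Solving yields:
  h_B = 300/43
  h_C = 285/43
  h_D = 235/43
  h_E = 265/43

Starting state is D, so the expected hitting time is h_D = 235/43.

Answer: 235/43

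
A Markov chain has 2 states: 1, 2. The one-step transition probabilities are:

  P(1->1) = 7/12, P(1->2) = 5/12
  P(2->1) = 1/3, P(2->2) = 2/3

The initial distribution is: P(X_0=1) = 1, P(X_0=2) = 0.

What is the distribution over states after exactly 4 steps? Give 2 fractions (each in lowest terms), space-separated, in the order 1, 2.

Propagating the distribution step by step (d_{t+1} = d_t * P):
d_0 = (1=1, 2=0)
  d_1[1] = 1*7/12 + 0*1/3 = 7/12
  d_1[2] = 1*5/12 + 0*2/3 = 5/12
d_1 = (1=7/12, 2=5/12)
  d_2[1] = 7/12*7/12 + 5/12*1/3 = 23/48
  d_2[2] = 7/12*5/12 + 5/12*2/3 = 25/48
d_2 = (1=23/48, 2=25/48)
  d_3[1] = 23/48*7/12 + 25/48*1/3 = 29/64
  d_3[2] = 23/48*5/12 + 25/48*2/3 = 35/64
d_3 = (1=29/64, 2=35/64)
  d_4[1] = 29/64*7/12 + 35/64*1/3 = 343/768
  d_4[2] = 29/64*5/12 + 35/64*2/3 = 425/768
d_4 = (1=343/768, 2=425/768)

Answer: 343/768 425/768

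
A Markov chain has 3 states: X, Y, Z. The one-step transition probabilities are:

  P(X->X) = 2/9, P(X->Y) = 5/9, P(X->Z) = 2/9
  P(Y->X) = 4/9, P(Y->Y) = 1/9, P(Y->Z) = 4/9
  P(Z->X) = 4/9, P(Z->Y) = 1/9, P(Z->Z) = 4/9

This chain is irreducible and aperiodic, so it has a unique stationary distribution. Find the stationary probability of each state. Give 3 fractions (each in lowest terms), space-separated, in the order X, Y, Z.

The stationary distribution satisfies pi = pi * P, i.e.:
  pi_X = 2/9*pi_X + 4/9*pi_Y + 4/9*pi_Z
  pi_Y = 5/9*pi_X + 1/9*pi_Y + 1/9*pi_Z
  pi_Z = 2/9*pi_X + 4/9*pi_Y + 4/9*pi_Z
with normalization: pi_X + pi_Y + pi_Z = 1.

Using the first 2 balance equations plus normalization, the linear system A*pi = b is:
  [-7/9, 4/9, 4/9] . pi = 0
  [5/9, -8/9, 1/9] . pi = 0
  [1, 1, 1] . pi = 1

Solving yields:
  pi_X = 4/11
  pi_Y = 3/11
  pi_Z = 4/11

Verification (pi * P):
  4/11*2/9 + 3/11*4/9 + 4/11*4/9 = 4/11 = pi_X  (ok)
  4/11*5/9 + 3/11*1/9 + 4/11*1/9 = 3/11 = pi_Y  (ok)
  4/11*2/9 + 3/11*4/9 + 4/11*4/9 = 4/11 = pi_Z  (ok)

Answer: 4/11 3/11 4/11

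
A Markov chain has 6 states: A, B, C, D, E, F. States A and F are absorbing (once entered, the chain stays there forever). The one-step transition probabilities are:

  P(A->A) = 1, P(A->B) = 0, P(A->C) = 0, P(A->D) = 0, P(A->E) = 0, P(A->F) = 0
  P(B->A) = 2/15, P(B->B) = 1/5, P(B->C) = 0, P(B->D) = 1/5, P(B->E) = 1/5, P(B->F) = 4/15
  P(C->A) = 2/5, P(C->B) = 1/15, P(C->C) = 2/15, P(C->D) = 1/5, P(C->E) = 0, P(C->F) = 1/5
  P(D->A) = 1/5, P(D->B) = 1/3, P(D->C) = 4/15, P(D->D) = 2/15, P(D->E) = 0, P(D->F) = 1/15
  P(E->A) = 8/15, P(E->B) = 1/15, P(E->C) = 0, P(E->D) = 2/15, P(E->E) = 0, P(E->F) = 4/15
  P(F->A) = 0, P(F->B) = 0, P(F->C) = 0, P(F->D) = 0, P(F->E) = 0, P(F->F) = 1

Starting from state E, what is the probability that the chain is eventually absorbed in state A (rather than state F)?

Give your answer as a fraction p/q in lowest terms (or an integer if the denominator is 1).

Answer: 15707/24270

Derivation:
Let a_i = P(absorbed in A | start in state i).
Boundary conditions: a_A = 1, a_F = 0.
For each transient state i, a_i = sum_j P(i->j) * a_j:
  a_B = 2/15*a_A + 1/5*a_B + 0*a_C + 1/5*a_D + 1/5*a_E + 4/15*a_F
  a_C = 2/5*a_A + 1/15*a_B + 2/15*a_C + 1/5*a_D + 0*a_E + 1/5*a_F
  a_D = 1/5*a_A + 1/3*a_B + 4/15*a_C + 2/15*a_D + 0*a_E + 1/15*a_F
  a_E = 8/15*a_A + 1/15*a_B + 0*a_C + 2/15*a_D + 0*a_E + 4/15*a_F

Substituting a_A = 1 and a_F = 0, rearrange to (I - Q) a = r where r[i] = P(i -> A):
  [4/5, 0, -1/5, -1/5] . (a_B, a_C, a_D, a_E) = 2/15
  [-1/15, 13/15, -1/5, 0] . (a_B, a_C, a_D, a_E) = 2/5
  [-1/3, -4/15, 13/15, 0] . (a_B, a_C, a_D, a_E) = 1/5
  [-1/15, 0, -2/15, 1] . (a_B, a_C, a_D, a_E) = 8/15

Solving yields:
  a_B = 3897/8090
  a_C = 2589/4045
  a_D = 4959/8090
  a_E = 15707/24270

Starting state is E, so the absorption probability is a_E = 15707/24270.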